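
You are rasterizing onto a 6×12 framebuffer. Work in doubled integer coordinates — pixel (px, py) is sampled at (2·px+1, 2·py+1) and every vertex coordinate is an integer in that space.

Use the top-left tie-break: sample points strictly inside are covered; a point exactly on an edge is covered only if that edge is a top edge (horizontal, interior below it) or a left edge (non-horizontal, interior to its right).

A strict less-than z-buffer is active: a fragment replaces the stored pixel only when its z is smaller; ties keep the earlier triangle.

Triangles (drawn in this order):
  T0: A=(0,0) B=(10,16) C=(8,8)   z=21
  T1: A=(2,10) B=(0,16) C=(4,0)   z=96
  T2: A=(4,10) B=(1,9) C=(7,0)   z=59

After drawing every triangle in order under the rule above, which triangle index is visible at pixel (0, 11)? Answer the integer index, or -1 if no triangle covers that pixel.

T0:
  2·area = 48  (B↔C swapped to make it positive)
  edge (0, 0)→(8, 8): d=(8,8) right/bottom  bias=-1
  edge (8, 8)→(10, 16): d=(2,8) right/bottom  bias=-1
  edge (10, 16)→(0, 0): d=(-10,-16) top-left  bias=+0
    (0,0)@(1, 1): e=[0,42,6] → .  [on edge]
    (1,1)@(3, 3): e=[0,30,18] → .  [on edge]
    (2,2)@(5, 5): e=[0,18,30] → .  [on edge]
    (2,3)@(5, 7): e=[16,22,10] → X
    (3,3)@(7, 7): e=[0,6,42] → .  [on edge]
    (2,4)@(5, 9): e=[32,26,-10] → .
    (3,4)@(7, 9): e=[16,10,22] → X
    (4,4)@(9, 9): e=[0,-6,54] → .  [on edge]
    (3,5)@(7, 11): e=[32,14,2] → X
    (4,5)@(9, 11): e=[16,-2,34] → .
    (5,5)@(11, 11): e=[0,-18,66] → .  [on edge]
    (3,6)@(7, 13): e=[48,18,-18] → .
  covered (4 px):
    . . . . . .
    . . . . . .
    . . . . . .
    . . X . . .
    . . . X . .
    . . . X . .
    . . . . X .
    . . . . . .
    . . . . . .
    . . . . . .
    . . . . . .
    . . . . . .
T1:
  2·area = 8
  edge (2, 10)→(0, 16): d=(-2,6) right/bottom  bias=-1
  edge (0, 16)→(4, 0): d=(4,-16) top-left  bias=+0
  edge (4, 0)→(2, 10): d=(-2,10) right/bottom  bias=-1
    (2,0)@(5, 1): e=[0,20,-12] → .  [on edge]
    (1,2)@(3, 5): e=[4,4,0] → .  [on edge]
    (1,3)@(3, 7): e=[0,12,-4] → .  [on edge]
    (0,6)@(1, 13): e=[0,4,4] → .  [on edge]
    (0,7)@(1, 15): e=[-4,12,0] → .  [on edge]
  covered (0 px):
    . . . . . .
    . . . . . .
    . . . . . .
    . . . . . .
    . . . . . .
    . . . . . .
    . . . . . .
    . . . . . .
    . . . . . .
    . . . . . .
    . . . . . .
    . . . . . .
T2:
  2·area = 33
  edge (4, 10)→(1, 9): d=(-3,-1) top-left  bias=+0
  edge (1, 9)→(7, 0): d=(6,-9) top-left  bias=+0
  edge (7, 0)→(4, 10): d=(-3,10) right/bottom  bias=-1
    (2,1)@(5, 3): e=[22,0,11] → X  [on edge]
    (3,1)@(7, 3): e=[24,18,-9] → .
    (2,2)@(5, 5): e=[16,12,5] → X
    (3,2)@(7, 5): e=[18,30,-15] → .
    (1,3)@(3, 7): e=[8,6,19] → X
    (2,3)@(5, 7): e=[10,24,-1] → .
    (0,4)@(1, 9): e=[0,0,33] → X  [on edge]
    (2,4)@(5, 9): e=[4,36,-7] → .
    (0,5)@(1, 11): e=[-6,12,27] → .
    (1,5)@(3, 11): e=[-4,30,7] → .
    (3,5)@(7, 11): e=[0,66,-33] → .  [on edge]
  covered (5 px):
    . . . . . .
    . . X . . .
    . . X . . .
    . X . . . .
    X X . . . .
    . . . . . .
    . . . . . .
    . . . . . .
    . . . . . .
    . . . . . .
    . . . . . .
    . . . . . .

Z-buffer (winner per pixel, '.' = empty):
  . . . . . .
  . . 2 . . .
  . . 2 . . .
  . 2 0 . . .
  2 2 . 0 . .
  . . . 0 . .
  . . . . 0 .
  . . . . . .
  . . . . . .
  . . . . . .
  . . . . . .
  . . . . . .

Result: -1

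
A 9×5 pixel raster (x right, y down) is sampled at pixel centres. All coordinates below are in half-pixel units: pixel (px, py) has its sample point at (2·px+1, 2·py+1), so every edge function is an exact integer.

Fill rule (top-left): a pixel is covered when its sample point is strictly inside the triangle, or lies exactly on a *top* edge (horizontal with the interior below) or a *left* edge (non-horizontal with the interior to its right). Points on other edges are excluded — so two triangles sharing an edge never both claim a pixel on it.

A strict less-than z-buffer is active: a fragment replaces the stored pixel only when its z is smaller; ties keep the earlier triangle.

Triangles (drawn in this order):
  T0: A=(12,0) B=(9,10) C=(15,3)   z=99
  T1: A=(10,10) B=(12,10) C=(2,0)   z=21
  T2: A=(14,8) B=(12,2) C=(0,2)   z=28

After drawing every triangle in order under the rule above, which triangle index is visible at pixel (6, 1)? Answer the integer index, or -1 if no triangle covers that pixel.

T0:
  2·area = 39  (B↔C swapped to make it positive)
  edge (12, 0)→(15, 3): d=(3,3) right/bottom  bias=-1
  edge (15, 3)→(9, 10): d=(-6,7) right/bottom  bias=-1
  edge (9, 10)→(12, 0): d=(3,-10) top-left  bias=+0
    (6,0)@(13, 1): e=[0,26,13] → ·  [on edge]
    (6,1)@(13, 3): e=[6,14,19] → #
    (7,1)@(15, 3): e=[0,0,39] → ·  [on edge]
    (5,2)@(11, 5): e=[18,16,5] → #
    (7,2)@(15, 5): e=[6,-12,45] → ·
    (8,2)@(17, 5): e=[0,-26,65] → ·  [on edge]
    (5,3)@(11, 7): e=[24,4,11] → #
    (6,3)@(13, 7): e=[18,-10,31] → ·
    (5,4)@(11, 9): e=[30,-8,17] → ·
  covered (4 px):
    · · · · · · · · ·
    · · · · · · # · ·
    · · · · · # # · ·
    · · · · · # · · ·
    · · · · · · · · ·
T1:
  2·area = 20  (B↔C swapped to make it positive)
  edge (10, 10)→(2, 0): d=(-8,-10) top-left  bias=+0
  edge (2, 0)→(12, 10): d=(10,10) right/bottom  bias=-1
  edge (12, 10)→(10, 10): d=(-2,0) right/bottom  bias=-1
    (1,0)@(3, 1): e=[2,0,18] → ·  [on edge]
    (2,1)@(5, 3): e=[6,0,14] → ·  [on edge]
    (3,2)@(7, 5): e=[10,0,10] → ·  [on edge]
    (4,3)@(9, 7): e=[14,0,6] → ·  [on edge]
    (5,4)@(11, 9): e=[18,0,2] → ·  [on edge]
  covered (0 px):
    · · · · · · · · ·
    · · · · · · · · ·
    · · · · · · · · ·
    · · · · · · · · ·
    · · · · · · · · ·
T2:
  2·area = 72  (B↔C swapped to make it positive)
  edge (14, 8)→(0, 2): d=(-14,-6) top-left  bias=+0
  edge (0, 2)→(12, 2): d=(12,0) top-left  bias=+0
  edge (12, 2)→(14, 8): d=(2,6) right/bottom  bias=-1
    (1,1)@(3, 3): e=[4,12,56] → #
    (2,1)@(5, 3): e=[16,12,44] → #
    (3,1)@(7, 3): e=[28,12,32] → #
    (4,1)@(9, 3): e=[40,12,20] → #
    (5,1)@(11, 3): e=[52,12,8] → #
    (6,1)@(13, 3): e=[64,12,-4] → ·
    (1,2)@(3, 5): e=[-24,36,60] → ·
    (2,2)@(5, 5): e=[-12,36,48] → ·
    (3,2)@(7, 5): e=[0,36,36] → #  [on edge]
    (6,2)@(13, 5): e=[36,36,0] → ·  [on edge]
    (3,3)@(7, 7): e=[-28,60,40] → ·
    (4,3)@(9, 7): e=[-16,60,28] → ·
  covered (9 px):
    · · · · · · · · ·
    · # # # # # · · ·
    · · · # # # · · ·
    · · · · · · # · ·
    · · · · · · · · ·

Z-buffer (winner per pixel, '.' = empty):
  . . . . . . . . .
  . 2 2 2 2 2 0 . .
  . . . 2 2 2 0 . .
  . . . . . 0 2 . .
  . . . . . . . . .

Answer: 0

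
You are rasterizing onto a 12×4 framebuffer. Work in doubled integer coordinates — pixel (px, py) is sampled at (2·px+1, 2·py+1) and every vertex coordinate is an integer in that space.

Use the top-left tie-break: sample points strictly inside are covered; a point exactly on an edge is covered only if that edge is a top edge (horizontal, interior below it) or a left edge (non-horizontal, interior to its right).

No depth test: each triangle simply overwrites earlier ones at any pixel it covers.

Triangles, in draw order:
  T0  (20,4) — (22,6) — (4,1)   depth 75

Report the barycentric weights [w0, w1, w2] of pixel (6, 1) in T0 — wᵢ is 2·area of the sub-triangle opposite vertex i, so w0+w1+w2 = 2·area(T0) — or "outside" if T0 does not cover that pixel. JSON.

T0:
  2·area = 26
  edge (20, 4)→(22, 6): d=(2,2) right/bottom  bias=-1
  edge (22, 6)→(4, 1): d=(-18,-5) top-left  bias=+0
  edge (4, 1)→(20, 4): d=(16,3) right/bottom  bias=-1
    (8,0)@(17, 1): e=[0,65,-39] → ·  [on edge]
    (6,1)@(13, 3): e=[12,9,5] → #
    (7,1)@(15, 3): e=[8,19,-1] → ·
    (9,1)@(19, 3): e=[0,39,-13] → ·  [on edge]
    (6,2)@(13, 5): e=[16,-27,37] → ·
    (9,2)@(19, 5): e=[4,3,19] → #
    (10,2)@(21, 5): e=[0,13,13] → ·  [on edge]
    (9,3)@(19, 7): e=[8,-33,51] → ·
    (11,3)@(23, 7): e=[0,-13,39] → ·  [on edge]
  covered (2 px):
    · · · · · · · · · · · ·
    · · · · · · # · · · · ·
    · · · · · · · · · # · ·
    · · · · · · · · · · · ·

Final: [9,5,12]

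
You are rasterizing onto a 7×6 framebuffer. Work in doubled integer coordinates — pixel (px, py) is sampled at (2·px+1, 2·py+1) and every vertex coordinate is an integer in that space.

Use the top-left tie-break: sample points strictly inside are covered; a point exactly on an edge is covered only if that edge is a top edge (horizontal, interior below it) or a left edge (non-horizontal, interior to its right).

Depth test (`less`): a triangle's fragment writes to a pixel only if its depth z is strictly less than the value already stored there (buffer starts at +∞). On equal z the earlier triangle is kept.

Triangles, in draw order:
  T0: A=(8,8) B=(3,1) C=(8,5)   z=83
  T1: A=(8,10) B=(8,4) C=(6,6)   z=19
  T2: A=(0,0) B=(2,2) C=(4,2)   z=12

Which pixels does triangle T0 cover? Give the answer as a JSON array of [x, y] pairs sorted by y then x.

T0:
  2·area = 15
  edge (8, 8)→(3, 1): d=(-5,-7) top-left  bias=+0
  edge (3, 1)→(8, 5): d=(5,4) right/bottom  bias=-1
  edge (8, 5)→(8, 8): d=(0,3) right/bottom  bias=-1
    (1,0)@(3, 1): e=[0,0,15] → ·  [on edge]
    (2,1)@(5, 3): e=[4,2,9] → #
    (3,1)@(7, 3): e=[18,-6,3] → ·
    (2,2)@(5, 5): e=[-6,12,9] → ·
    (3,2)@(7, 5): e=[8,4,3] → #
    (4,2)@(9, 5): e=[22,-4,-3] → ·
    (3,3)@(7, 7): e=[-2,14,3] → ·
    (6,4)@(13, 9): e=[30,0,-15] → ·  [on edge]
  covered (2 px):
    · · · · · · ·
    · · # · · · ·
    · · · # · · ·
    · · · · · · ·
    · · · · · · ·
    · · · · · · ·
T1:
  2·area = 12  (B↔C swapped to make it positive)
  edge (8, 10)→(6, 6): d=(-2,-4) top-left  bias=+0
  edge (6, 6)→(8, 4): d=(2,-2) top-left  bias=+0
  edge (8, 4)→(8, 10): d=(0,6) right/bottom  bias=-1
    (5,0)@(11, 1): e=[30,0,-18] → ·  [on edge]
    (4,1)@(9, 3): e=[18,0,-6] → ·  [on edge]
    (3,2)@(7, 5): e=[6,0,6] → #  [on edge]
    (4,2)@(9, 5): e=[14,4,-6] → ·
    (2,3)@(5, 7): e=[-6,0,18] → ·  [on edge]
    (3,3)@(7, 7): e=[2,4,6] → #
    (4,3)@(9, 7): e=[10,8,-6] → ·
    (1,4)@(3, 9): e=[-18,0,30] → ·  [on edge]
    (3,4)@(7, 9): e=[-2,8,6] → ·
    (0,5)@(1, 11): e=[-30,0,42] → ·  [on edge]
  covered (2 px):
    · · · · · · ·
    · · · · · · ·
    · · · # · · ·
    · · · # · · ·
    · · · · · · ·
    · · · · · · ·
T2:
  2·area = 4  (B↔C swapped to make it positive)
  edge (0, 0)→(4, 2): d=(4,2) right/bottom  bias=-1
  edge (4, 2)→(2, 2): d=(-2,0) right/bottom  bias=-1
  edge (2, 2)→(0, 0): d=(-2,-2) top-left  bias=+0
    (0,0)@(1, 1): e=[2,2,0] → #  [on edge]
    (1,0)@(3, 1): e=[-2,2,4] → ·
    (0,1)@(1, 3): e=[10,-2,-4] → ·
    (1,1)@(3, 3): e=[6,-2,0] → ·  [on edge]
    (2,2)@(5, 5): e=[10,-6,0] → ·  [on edge]
    (3,3)@(7, 7): e=[14,-10,0] → ·  [on edge]
    (4,4)@(9, 9): e=[18,-14,0] → ·  [on edge]
    (5,5)@(11, 11): e=[22,-18,0] → ·  [on edge]
  covered (1 px):
    # · · · · · ·
    · · · · · · ·
    · · · · · · ·
    · · · · · · ·
    · · · · · · ·
    · · · · · · ·

Final: [[2,1],[3,2]]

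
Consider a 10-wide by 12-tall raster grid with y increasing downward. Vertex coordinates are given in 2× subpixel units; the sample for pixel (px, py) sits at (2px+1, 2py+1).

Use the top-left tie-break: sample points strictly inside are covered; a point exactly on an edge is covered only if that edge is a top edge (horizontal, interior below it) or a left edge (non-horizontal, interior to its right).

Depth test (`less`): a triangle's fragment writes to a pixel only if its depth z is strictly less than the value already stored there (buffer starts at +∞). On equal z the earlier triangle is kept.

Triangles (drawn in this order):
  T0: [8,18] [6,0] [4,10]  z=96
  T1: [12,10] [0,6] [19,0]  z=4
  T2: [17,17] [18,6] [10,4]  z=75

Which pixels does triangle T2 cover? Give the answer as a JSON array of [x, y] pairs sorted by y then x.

T0:
  2·area = 56  (B↔C swapped to make it positive)
  edge (8, 18)→(4, 10): d=(-4,-8) top-left  bias=+0
  edge (4, 10)→(6, 0): d=(2,-10) top-left  bias=+0
  edge (6, 0)→(8, 18): d=(2,18) right/bottom  bias=-1
    (2,2)@(5, 5): e=[28,0,28] → X  [on edge]
    (3,2)@(7, 5): e=[44,20,-8] → .
    (2,3)@(5, 7): e=[20,4,32] → X
    (3,3)@(7, 7): e=[36,24,-4] → .
    (2,4)@(5, 9): e=[12,8,36] → X
    (3,4)@(7, 9): e=[28,28,0] → .  [on edge]
    (2,5)@(5, 11): e=[4,12,40] → X
    (3,5)@(7, 11): e=[20,32,4] → X
    (4,5)@(9, 11): e=[36,52,-32] → .
    (2,6)@(5, 13): e=[-4,16,44] → .
    (3,6)@(7, 13): e=[12,36,8] → X
    (4,6)@(9, 13): e=[28,56,-28] → .
    (1,7)@(3, 15): e=[-28,0,84] → .  [on edge]
  covered (7 px):
    . . . . . . . . . .
    . . . . . . . . . .
    . . X . . . . . . .
    . . X . . . . . . .
    . . X . . . . . . .
    . . X X . . . . . .
    . . . X . . . . . .
    . . . X . . . . . .
    . . . . . . . . . .
    . . . . . . . . . .
    . . . . . . . . . .
    . . . . . . . . . .
T1:
  2·area = 148
  edge (12, 10)→(0, 6): d=(-12,-4) top-left  bias=+0
  edge (0, 6)→(19, 0): d=(19,-6) top-left  bias=+0
  edge (19, 0)→(12, 10): d=(-7,10) right/bottom  bias=-1
    (8,0)@(17, 1): e=[128,7,13] → X
    (9,0)@(19, 1): e=[136,19,-7] → .
    (5,1)@(11, 3): e=[80,9,59] → X
    (6,1)@(13, 3): e=[88,21,39] → X
    (7,1)@(15, 3): e=[96,33,19] → X
    (8,1)@(17, 3): e=[104,45,-1] → .
    (2,2)@(5, 5): e=[32,11,105] → X
    (3,2)@(7, 5): e=[40,23,85] → X
    (4,2)@(9, 5): e=[48,35,65] → X
    (8,2)@(17, 5): e=[80,83,-15] → .
    (1,3)@(3, 7): e=[0,37,111] → X  [on edge]
    (7,3)@(15, 7): e=[48,109,-9] → .
    (4,4)@(9, 9): e=[0,111,37] → X  [on edge]
    (7,5)@(15, 11): e=[0,185,-37] → .  [on edge]
  covered (18 px):
    . . . . . . . . X .
    . . . . . X X X . .
    . . X X X X X X . .
    . X X X X X X . . .
    . . . . X X . . . .
    . . . . . . . . . .
    . . . . . . . . . .
    . . . . . . . . . .
    . . . . . . . . . .
    . . . . . . . . . .
    . . . . . . . . . .
    . . . . . . . . . .
T2:
  2·area = 90  (B↔C swapped to make it positive)
  edge (17, 17)→(10, 4): d=(-7,-13) top-left  bias=+0
  edge (10, 4)→(18, 6): d=(8,2) right/bottom  bias=-1
  edge (18, 6)→(17, 17): d=(-1,11) right/bottom  bias=-1
    (5,2)@(11, 5): e=[6,6,78] → X
    (6,2)@(13, 5): e=[32,2,56] → X
    (7,2)@(15, 5): e=[58,-2,34] → .
    (5,3)@(11, 7): e=[-8,22,76] → .
    (6,3)@(13, 7): e=[18,18,54] → X
    (7,3)@(15, 7): e=[44,14,32] → X
    (8,3)@(17, 7): e=[70,10,10] → X
    (9,3)@(19, 7): e=[96,6,-12] → .
    (6,4)@(13, 9): e=[4,34,52] → X
    (9,4)@(19, 9): e=[82,22,-14] → .
    (6,5)@(13, 11): e=[-10,50,50] → .
    (7,5)@(15, 11): e=[16,46,28] → X
    (8,8)@(17, 17): e=[0,90,0] → .  [on edge]
  covered (13 px):
    . . . . . . . . . .
    . . . . . . . . . .
    . . . . . X X . . .
    . . . . . . X X X .
    . . . . . . X X X .
    . . . . . . . X X .
    . . . . . . . X X .
    . . . . . . . . X .
    . . . . . . . . . .
    . . . . . . . . . .
    . . . . . . . . . .
    . . . . . . . . . .

Answer: [[5,2],[6,2],[6,3],[7,3],[8,3],[6,4],[7,4],[8,4],[7,5],[8,5],[7,6],[8,6],[8,7]]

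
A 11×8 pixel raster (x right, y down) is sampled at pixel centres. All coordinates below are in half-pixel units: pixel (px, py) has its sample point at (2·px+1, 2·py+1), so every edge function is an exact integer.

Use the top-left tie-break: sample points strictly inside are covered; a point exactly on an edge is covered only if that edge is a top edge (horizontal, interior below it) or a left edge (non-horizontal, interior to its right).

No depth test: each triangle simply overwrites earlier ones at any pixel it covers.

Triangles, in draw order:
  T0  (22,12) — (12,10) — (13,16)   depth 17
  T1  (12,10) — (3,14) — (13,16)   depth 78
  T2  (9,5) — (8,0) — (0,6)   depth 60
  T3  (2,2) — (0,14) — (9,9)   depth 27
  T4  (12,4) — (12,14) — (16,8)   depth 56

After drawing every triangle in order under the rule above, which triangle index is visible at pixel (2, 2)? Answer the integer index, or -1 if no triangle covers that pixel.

T0:
  2·area = 58  (B↔C swapped to make it positive)
  edge (22, 12)→(13, 16): d=(-9,4) right/bottom  bias=-1
  edge (13, 16)→(12, 10): d=(-1,-6) top-left  bias=+0
  edge (12, 10)→(22, 12): d=(10,2) right/bottom  bias=-1
    (3,4)@(7, 9): e=[87,-29,0] → ·  [on edge]
    (6,5)@(13, 11): e=[45,5,8] → █
    (7,5)@(15, 11): e=[37,17,4] → █
    (8,5)@(17, 11): e=[29,29,0] → ·  [on edge]
    (6,6)@(13, 13): e=[27,3,28] → █
    (8,6)@(17, 13): e=[11,27,20] → █
    (9,6)@(19, 13): e=[3,39,16] → █
    (10,6)@(21, 13): e=[-5,51,12] → ·
    (6,7)@(13, 15): e=[9,1,48] → █
    (8,7)@(17, 15): e=[-7,25,40] → ·
    (9,7)@(19, 15): e=[-15,37,36] → ·
  covered (8 px):
    · · · · · · · · · · ·
    · · · · · · · · · · ·
    · · · · · · · · · · ·
    · · · · · · · · · · ·
    · · · · · · · · · · ·
    · · · · · · █ █ · · ·
    · · · · · · █ █ █ █ ·
    · · · · · · █ █ · · ·
T1:
  2·area = 58  (B↔C swapped to make it positive)
  edge (12, 10)→(13, 16): d=(1,6) right/bottom  bias=-1
  edge (13, 16)→(3, 14): d=(-10,-2) top-left  bias=+0
  edge (3, 14)→(12, 10): d=(9,-4) top-left  bias=+0
    (5,5)@(11, 11): e=[7,46,5] → █
    (6,5)@(13, 11): e=[-5,50,13] → ·
    (3,6)@(7, 13): e=[33,18,7] → █
    (4,6)@(9, 13): e=[21,22,15] → █
    (6,6)@(13, 13): e=[-3,30,31] → ·
    (3,7)@(7, 15): e=[35,-2,25] → ·
    (4,7)@(9, 15): e=[23,2,33] → █
    (6,7)@(13, 15): e=[-1,10,49] → ·
  covered (6 px):
    · · · · · · · · · · ·
    · · · · · · · · · · ·
    · · · · · · · · · · ·
    · · · · · · · · · · ·
    · · · · · · · · · · ·
    · · · · · █ · · · · ·
    · · · █ █ █ · · · · ·
    · · · · █ █ · · · · ·
T2:
  2·area = 46  (B↔C swapped to make it positive)
  edge (9, 5)→(0, 6): d=(-9,1) right/bottom  bias=-1
  edge (0, 6)→(8, 0): d=(8,-6) top-left  bias=+0
  edge (8, 0)→(9, 5): d=(1,5) right/bottom  bias=-1
    (3,0)@(7, 1): e=[38,2,6] → █
    (4,0)@(9, 1): e=[36,14,-4] → ·
    (2,1)@(5, 3): e=[22,6,18] → █
    (4,1)@(9, 3): e=[18,30,-2] → ·
    (1,2)@(3, 5): e=[6,10,30] → █
    (4,2)@(9, 5): e=[0,46,0] → ·  [on edge]
    (1,3)@(3, 7): e=[-12,26,32] → ·
    (2,3)@(5, 7): e=[-14,38,22] → ·
    (3,3)@(7, 7): e=[-16,50,12] → ·
    (5,7)@(11, 15): e=[-92,138,0] → ·  [on edge]
  covered (6 px):
    · · · █ · · · · · · ·
    · · █ █ · · · · · · ·
    · █ █ █ · · · · · · ·
    · · · · · · · · · · ·
    · · · · · · · · · · ·
    · · · · · · · · · · ·
    · · · · · · · · · · ·
    · · · · · · · · · · ·
T3:
  2·area = 98  (B↔C swapped to make it positive)
  edge (2, 2)→(9, 9): d=(7,7) right/bottom  bias=-1
  edge (9, 9)→(0, 14): d=(-9,5) right/bottom  bias=-1
  edge (0, 14)→(2, 2): d=(2,-12) top-left  bias=+0
    (0,0)@(1, 1): e=[0,112,-14] → ·  [on edge]
    (1,1)@(3, 3): e=[0,84,14] → ·  [on edge]
    (1,2)@(3, 5): e=[14,66,18] → █
    (2,2)@(5, 5): e=[0,56,42] → ·  [on edge]
    (1,3)@(3, 7): e=[28,48,22] → █
    (2,3)@(5, 7): e=[14,38,46] → █
    (3,3)@(7, 7): e=[0,28,70] → ·  [on edge]
    (0,4)@(1, 9): e=[56,40,2] → █
    (3,4)@(7, 9): e=[14,10,74] → █
    (4,4)@(9, 9): e=[0,0,98] → ·  [on edge]
    (0,5)@(1, 11): e=[70,22,6] → █
    (3,5)@(7, 11): e=[28,-8,78] → ·
    (5,5)@(11, 11): e=[0,-28,126] → ·  [on edge]
    (6,6)@(13, 13): e=[0,-56,154] → ·  [on edge]
    (7,7)@(15, 15): e=[0,-84,182] → ·  [on edge]
  covered (11 px):
    · · · · · · · · · · ·
    · · · · · · · · · · ·
    · █ · · · · · · · · ·
    · █ █ · · · · · · · ·
    █ █ █ █ · · · · · · ·
    █ █ █ · · · · · · · ·
    █ · · · · · · · · · ·
    · · · · · · · · · · ·
T4:
  2·area = 40  (B↔C swapped to make it positive)
  edge (12, 4)→(16, 8): d=(4,4) right/bottom  bias=-1
  edge (16, 8)→(12, 14): d=(-4,6) right/bottom  bias=-1
  edge (12, 14)→(12, 4): d=(0,-10) top-left  bias=+0
    (4,0)@(9, 1): e=[0,70,-30] → ·  [on edge]
    (5,1)@(11, 3): e=[0,50,-10] → ·  [on edge]
    (6,2)@(13, 5): e=[0,30,10] → ·  [on edge]
    (6,3)@(13, 7): e=[8,22,10] → █
    (7,3)@(15, 7): e=[0,10,30] → ·  [on edge]
    (6,4)@(13, 9): e=[16,14,10] → █
    (7,4)@(15, 9): e=[8,2,30] → █
    (8,4)@(17, 9): e=[0,-10,50] → ·  [on edge]
    (6,5)@(13, 11): e=[24,6,10] → █
    (7,5)@(15, 11): e=[16,-6,30] → ·
    (9,5)@(19, 11): e=[0,-30,70] → ·  [on edge]
    (6,6)@(13, 13): e=[32,-2,10] → ·
    (10,6)@(21, 13): e=[0,-50,90] → ·  [on edge]
  covered (4 px):
    · · · · · · · · · · ·
    · · · · · · · · · · ·
    · · · · · · · · · · ·
    · · · · · · █ · · · ·
    · · · · · · █ █ · · ·
    · · · · · · █ · · · ·
    · · · · · · · · · · ·
    · · · · · · · · · · ·

Z-buffer (winner per pixel, '.' = empty):
  . . . 2 . . . . . . .
  . . 2 2 . . . . . . .
  . 3 2 2 . . . . . . .
  . 3 3 . . . 4 . . . .
  3 3 3 3 . . 4 4 . . .
  3 3 3 . . 1 4 0 . . .
  3 . . 1 1 1 0 0 0 0 .
  . . . . 1 1 0 0 . . .

Result: 2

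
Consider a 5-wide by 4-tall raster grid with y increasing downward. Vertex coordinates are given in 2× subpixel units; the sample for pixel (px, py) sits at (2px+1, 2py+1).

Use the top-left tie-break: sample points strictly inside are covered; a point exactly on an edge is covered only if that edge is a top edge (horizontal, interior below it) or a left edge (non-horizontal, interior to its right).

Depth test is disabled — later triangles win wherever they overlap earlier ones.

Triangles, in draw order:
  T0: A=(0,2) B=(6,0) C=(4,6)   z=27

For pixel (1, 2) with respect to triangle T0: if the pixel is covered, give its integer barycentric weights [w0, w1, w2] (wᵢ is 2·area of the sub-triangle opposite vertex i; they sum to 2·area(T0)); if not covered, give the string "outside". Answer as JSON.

T0:
  2·area = 32
  edge (0, 2)→(6, 0): d=(6,-2) top-left  bias=+0
  edge (6, 0)→(4, 6): d=(-2,6) right/bottom  bias=-1
  edge (4, 6)→(0, 2): d=(-4,-4) top-left  bias=+0
    (1,0)@(3, 1): e=[0,16,16] → X  [on edge]
    (2,0)@(5, 1): e=[4,4,24] → X
    (3,0)@(7, 1): e=[8,-8,32] → .
    (0,1)@(1, 3): e=[8,24,0] → X  [on edge]
    (2,1)@(5, 3): e=[16,0,16] → .  [on edge]
    (0,2)@(1, 5): e=[20,20,-8] → .
    (1,2)@(3, 5): e=[24,8,0] → X  [on edge]
    (2,2)@(5, 5): e=[28,-4,8] → .
    (1,3)@(3, 7): e=[36,4,-8] → .
    (2,3)@(5, 7): e=[40,-8,0] → .  [on edge]
  covered (5 px):
    . X X . .
    X X . . .
    . X . . .
    . . . . .

Result: [8,0,24]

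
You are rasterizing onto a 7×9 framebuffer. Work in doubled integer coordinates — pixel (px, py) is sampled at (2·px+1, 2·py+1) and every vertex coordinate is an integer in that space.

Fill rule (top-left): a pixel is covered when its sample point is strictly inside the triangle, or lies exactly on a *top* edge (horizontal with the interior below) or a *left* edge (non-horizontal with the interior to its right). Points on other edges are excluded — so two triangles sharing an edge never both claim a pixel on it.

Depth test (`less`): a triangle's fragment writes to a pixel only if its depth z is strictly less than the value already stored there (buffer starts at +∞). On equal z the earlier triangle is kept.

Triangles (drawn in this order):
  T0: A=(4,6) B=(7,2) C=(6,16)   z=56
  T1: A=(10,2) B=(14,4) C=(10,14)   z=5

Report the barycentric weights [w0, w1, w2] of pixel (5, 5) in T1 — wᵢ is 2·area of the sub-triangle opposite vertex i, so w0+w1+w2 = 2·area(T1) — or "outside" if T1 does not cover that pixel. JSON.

T0:
  2·area = 38
  edge (4, 6)→(7, 2): d=(3,-4) top-left  bias=+0
  edge (7, 2)→(6, 16): d=(-1,14) right/bottom  bias=-1
  edge (6, 16)→(4, 6): d=(-2,-10) top-left  bias=+0
    (1,0)@(3, 1): e=[-19,57,0] → ·  [on edge]
    (2,2)@(5, 5): e=[1,25,12] → #
    (3,2)@(7, 5): e=[9,-3,32] → ·
    (2,3)@(5, 7): e=[7,23,8] → #
    (3,3)@(7, 7): e=[15,-5,28] → ·
    (2,4)@(5, 9): e=[13,21,4] → #
    (3,4)@(7, 9): e=[21,-7,24] → ·
    (2,5)@(5, 11): e=[19,19,0] → #  [on edge]
    (3,5)@(7, 11): e=[27,-9,20] → ·
    (2,6)@(5, 13): e=[25,17,-4] → ·
  covered (4 px):
    · · · · · · ·
    · · · · · · ·
    · · # · · · ·
    · · # · · · ·
    · · # · · · ·
    · · # · · · ·
    · · · · · · ·
    · · · · · · ·
    · · · · · · ·
T1:
  2·area = 48
  edge (10, 2)→(14, 4): d=(4,2) right/bottom  bias=-1
  edge (14, 4)→(10, 14): d=(-4,10) right/bottom  bias=-1
  edge (10, 14)→(10, 2): d=(0,-12) top-left  bias=+0
    (5,1)@(11, 3): e=[2,34,12] → #
    (6,1)@(13, 3): e=[-2,14,36] → ·
    (5,2)@(11, 5): e=[10,26,12] → #
    (6,2)@(13, 5): e=[6,6,36] → #
    (5,3)@(11, 7): e=[18,18,12] → #
    (6,3)@(13, 7): e=[14,-2,36] → ·
    (5,4)@(11, 9): e=[26,10,12] → #
    (6,4)@(13, 9): e=[22,-10,36] → ·
    (5,5)@(11, 11): e=[34,2,12] → #
    (6,5)@(13, 11): e=[30,-18,36] → ·
    (5,6)@(11, 13): e=[42,-6,12] → ·
  covered (6 px):
    · · · · · · ·
    · · · · · # ·
    · · · · · # #
    · · · · · # ·
    · · · · · # ·
    · · · · · # ·
    · · · · · · ·
    · · · · · · ·
    · · · · · · ·

Final: [2,12,34]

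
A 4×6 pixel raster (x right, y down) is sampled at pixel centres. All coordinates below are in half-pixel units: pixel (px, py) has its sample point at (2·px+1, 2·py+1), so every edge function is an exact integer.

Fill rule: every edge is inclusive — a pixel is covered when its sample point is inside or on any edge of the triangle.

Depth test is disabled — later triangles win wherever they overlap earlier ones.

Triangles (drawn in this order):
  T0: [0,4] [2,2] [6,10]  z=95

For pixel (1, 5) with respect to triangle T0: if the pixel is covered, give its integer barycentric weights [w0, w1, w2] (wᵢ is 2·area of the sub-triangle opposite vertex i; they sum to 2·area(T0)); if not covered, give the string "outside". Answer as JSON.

T0:
  2·area = 24
  edge (0, 4)→(2, 2): d=(2,-2) inclusive
  edge (2, 2)→(6, 10): d=(4,8) inclusive
  edge (6, 10)→(0, 4): d=(-6,-6) inclusive
    (1,0)@(3, 1): e=[0,-12,36] → ·  [on edge]
    (0,1)@(1, 3): e=[0,12,12] → █  [on edge]
    (1,1)@(3, 3): e=[4,-4,24] → ·
    (0,2)@(1, 5): e=[4,20,0] → █  [on edge]
    (1,2)@(3, 5): e=[8,4,12] → █
    (2,2)@(5, 5): e=[12,-12,24] → ·
    (0,3)@(1, 7): e=[8,28,-12] → ·
    (1,3)@(3, 7): e=[12,12,0] → █  [on edge]
    (2,3)@(5, 7): e=[16,-4,12] → ·
    (1,4)@(3, 9): e=[16,20,-12] → ·
    (2,4)@(5, 9): e=[20,4,0] → █  [on edge]
    (3,4)@(7, 9): e=[24,-12,12] → ·
    (3,5)@(7, 11): e=[28,-4,0] → ·  [on edge]
  covered (5 px):
    · · · ·
    █ · · ·
    █ █ · ·
    · █ · ·
    · · █ ·
    · · · ·

Answer: "outside"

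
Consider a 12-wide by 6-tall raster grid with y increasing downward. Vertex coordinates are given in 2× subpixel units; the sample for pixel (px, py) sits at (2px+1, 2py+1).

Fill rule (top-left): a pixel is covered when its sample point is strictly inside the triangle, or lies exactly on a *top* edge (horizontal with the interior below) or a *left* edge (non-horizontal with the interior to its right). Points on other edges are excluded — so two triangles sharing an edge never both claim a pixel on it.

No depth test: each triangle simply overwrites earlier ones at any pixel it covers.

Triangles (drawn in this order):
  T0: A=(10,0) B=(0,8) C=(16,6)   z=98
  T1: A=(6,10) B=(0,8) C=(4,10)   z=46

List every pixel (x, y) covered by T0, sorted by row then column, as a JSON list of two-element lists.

T0:
  2·area = 108  (B↔C swapped to make it positive)
  edge (10, 0)→(16, 6): d=(6,6) right/bottom  bias=-1
  edge (16, 6)→(0, 8): d=(-16,2) right/bottom  bias=-1
  edge (0, 8)→(10, 0): d=(10,-8) top-left  bias=+0
    (4,0)@(9, 1): e=[12,94,2] → #
    (5,0)@(11, 1): e=[0,90,18] → ·  [on edge]
    (3,1)@(7, 3): e=[36,66,6] → #
    (5,1)@(11, 3): e=[12,58,38] → #
    (6,1)@(13, 3): e=[0,54,54] → ·  [on edge]
    (2,2)@(5, 5): e=[60,38,10] → #
    (6,2)@(13, 5): e=[12,22,74] → #
    (7,2)@(15, 5): e=[0,18,90] → ·  [on edge]
    (1,3)@(3, 7): e=[84,10,14] → #
    (4,3)@(9, 7): e=[48,-2,62] → ·
    (5,3)@(11, 7): e=[36,-6,78] → ·
    (6,3)@(13, 7): e=[24,-10,94] → ·
    (8,3)@(17, 7): e=[0,-18,126] → ·  [on edge]
    (9,4)@(19, 9): e=[0,-54,162] → ·  [on edge]
    (10,5)@(21, 11): e=[0,-90,198] → ·  [on edge]
  covered (12 px):
    · · · · # · · · · · · ·
    · · · # # # · · · · · ·
    · · # # # # # · · · · ·
    · # # # · · · · · · · ·
    · · · · · · · · · · · ·
    · · · · · · · · · · · ·
T1:
  2·area = 4  (B↔C swapped to make it positive)
  edge (6, 10)→(4, 10): d=(-2,0) right/bottom  bias=-1
  edge (4, 10)→(0, 8): d=(-4,-2) top-left  bias=+0
  edge (0, 8)→(6, 10): d=(6,2) right/bottom  bias=-1
    (1,4)@(3, 9): e=[2,2,0] → ·  [on edge]
    (4,5)@(9, 11): e=[-2,6,0] → ·  [on edge]
  covered (0 px):
    · · · · · · · · · · · ·
    · · · · · · · · · · · ·
    · · · · · · · · · · · ·
    · · · · · · · · · · · ·
    · · · · · · · · · · · ·
    · · · · · · · · · · · ·

Result: [[4,0],[3,1],[4,1],[5,1],[2,2],[3,2],[4,2],[5,2],[6,2],[1,3],[2,3],[3,3]]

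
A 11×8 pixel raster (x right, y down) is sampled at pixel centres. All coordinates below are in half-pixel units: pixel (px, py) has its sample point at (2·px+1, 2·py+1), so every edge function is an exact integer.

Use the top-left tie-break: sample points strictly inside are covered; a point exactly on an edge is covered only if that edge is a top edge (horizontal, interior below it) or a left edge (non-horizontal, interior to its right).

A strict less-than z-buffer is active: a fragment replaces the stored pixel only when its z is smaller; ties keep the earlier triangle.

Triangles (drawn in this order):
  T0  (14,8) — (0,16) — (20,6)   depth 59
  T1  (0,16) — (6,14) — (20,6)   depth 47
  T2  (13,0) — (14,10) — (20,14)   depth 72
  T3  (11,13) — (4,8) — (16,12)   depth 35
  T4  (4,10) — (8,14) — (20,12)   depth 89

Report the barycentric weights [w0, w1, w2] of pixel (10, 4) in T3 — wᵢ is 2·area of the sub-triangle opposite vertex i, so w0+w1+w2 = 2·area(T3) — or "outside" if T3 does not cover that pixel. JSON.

T0:
  2·area = 20  (B↔C swapped to make it positive)
  edge (14, 8)→(20, 6): d=(6,-2) top-left  bias=+0
  edge (20, 6)→(0, 16): d=(-20,10) right/bottom  bias=-1
  edge (0, 16)→(14, 8): d=(14,-8) top-left  bias=+0
    (8,3)@(17, 7): e=[0,10,10] → X  [on edge]
    (9,3)@(19, 7): e=[4,-10,26] → .
    (5,4)@(11, 9): e=[0,30,-10] → .  [on edge]
    (6,4)@(13, 9): e=[4,10,6] → X
    (7,4)@(15, 9): e=[8,-10,22] → .
    (8,4)@(17, 9): e=[12,-30,38] → .
    (2,5)@(5, 11): e=[0,50,-30] → .  [on edge]
    (4,5)@(9, 11): e=[8,10,2] → X
    (5,5)@(11, 11): e=[12,-10,18] → .
    (6,5)@(13, 11): e=[16,-30,34] → .
    (4,6)@(9, 13): e=[20,-30,30] → .
  covered (3 px):
    . . . . . . . . . . .
    . . . . . . . . . . .
    . . . . . . . . . . .
    . . . . . . . . X . .
    . . . . . . X . . . .
    . . . . X . . . . . .
    . . . . . . . . . . .
    . . . . . . . . . . .
T1:
  2·area = 20  (B↔C swapped to make it positive)
  edge (0, 16)→(20, 6): d=(20,-10) top-left  bias=+0
  edge (20, 6)→(6, 14): d=(-14,8) right/bottom  bias=-1
  edge (6, 14)→(0, 16): d=(-6,2) right/bottom  bias=-1
    (10,4)@(21, 9): e=[70,-50,0] → .  [on edge]
    (5,5)@(11, 11): e=[10,2,8] → X
    (6,5)@(13, 11): e=[30,-14,4] → .
    (7,5)@(15, 11): e=[50,-30,0] → .  [on edge]
    (3,6)@(7, 13): e=[10,6,4] → X
    (4,6)@(9, 13): e=[30,-10,0] → .  [on edge]
    (5,6)@(11, 13): e=[50,-26,-4] → .
    (1,7)@(3, 15): e=[10,10,0] → .  [on edge]
    (3,7)@(7, 15): e=[50,-22,-8] → .
  covered (2 px):
    . . . . . . . . . . .
    . . . . . . . . . . .
    . . . . . . . . . . .
    . . . . . . . . . . .
    . . . . . . . . . . .
    . . . . . X . . . . .
    . . . X . . . . . . .
    . . . . . . . . . . .
T2:
  2·area = 56  (B↔C swapped to make it positive)
  edge (13, 0)→(20, 14): d=(7,14) right/bottom  bias=-1
  edge (20, 14)→(14, 10): d=(-6,-4) top-left  bias=+0
  edge (14, 10)→(13, 0): d=(-1,-10) top-left  bias=+0
    (7,2)@(15, 5): e=[7,34,15] → X
    (8,2)@(17, 5): e=[-21,42,35] → .
    (7,3)@(15, 7): e=[21,22,13] → X
    (8,3)@(17, 7): e=[-7,30,33] → .
    (7,4)@(15, 9): e=[35,10,11] → X
    (8,4)@(17, 9): e=[7,18,31] → X
    (9,4)@(19, 9): e=[-21,26,51] → .
    (7,5)@(15, 11): e=[49,-2,9] → .
    (8,5)@(17, 11): e=[21,6,29] → X
    (9,5)@(19, 11): e=[-7,14,49] → .
    (8,6)@(17, 13): e=[35,-6,27] → .
    (9,6)@(19, 13): e=[7,2,47] → X
  covered (6 px):
    . . . . . . . . . . .
    . . . . . . . . . . .
    . . . . . . . X . . .
    . . . . . . . X . . .
    . . . . . . . X X . .
    . . . . . . . . X . .
    . . . . . . . . . X .
    . . . . . . . . . . .
T3:
  2·area = 32
  edge (11, 13)→(4, 8): d=(-7,-5) top-left  bias=+0
  edge (4, 8)→(16, 12): d=(12,4) right/bottom  bias=-1
  edge (16, 12)→(11, 13): d=(-5,1) right/bottom  bias=-1
    (0,3)@(1, 7): e=[-8,0,40] → .  [on edge]
    (3,4)@(7, 9): e=[8,0,24] → .  [on edge]
    (4,5)@(9, 11): e=[4,16,12] → X
    (5,5)@(11, 11): e=[14,8,10] → X
    (6,5)@(13, 11): e=[24,0,8] → .  [on edge]
    (10,5)@(21, 11): e=[64,-32,0] → .  [on edge]
    (4,6)@(9, 13): e=[-10,40,2] → .
    (5,6)@(11, 13): e=[0,32,0] → .  [on edge]
    (9,6)@(19, 13): e=[40,0,-8] → .  [on edge]
    (0,7)@(1, 15): e=[-64,96,0] → .  [on edge]
  covered (2 px):
    . . . . . . . . . . .
    . . . . . . . . . . .
    . . . . . . . . . . .
    . . . . . . . . . . .
    . . . . . . . . . . .
    . . . . X X . . . . .
    . . . . . . . . . . .
    . . . . . . . . . . .
T4:
  2·area = 56  (B↔C swapped to make it positive)
  edge (4, 10)→(20, 12): d=(16,2) right/bottom  bias=-1
  edge (20, 12)→(8, 14): d=(-12,2) right/bottom  bias=-1
  edge (8, 14)→(4, 10): d=(-4,-4) top-left  bias=+0
    (0,3)@(1, 7): e=[-42,98,0] → .  [on edge]
    (1,4)@(3, 9): e=[-14,70,0] → .  [on edge]
    (2,5)@(5, 11): e=[14,42,0] → X  [on edge]
    (3,5)@(7, 11): e=[10,38,8] → X
    (4,5)@(9, 11): e=[6,34,16] → X
    (5,5)@(11, 11): e=[2,30,24] → X
    (6,5)@(13, 11): e=[-2,26,32] → .
    (2,6)@(5, 13): e=[46,18,-8] → .
    (3,6)@(7, 13): e=[42,14,0] → X  [on edge]
    (6,6)@(13, 13): e=[30,2,24] → X
    (7,6)@(15, 13): e=[26,-2,32] → .
    (3,7)@(7, 15): e=[74,-10,-8] → .
    (4,7)@(9, 15): e=[70,-14,0] → .  [on edge]
  covered (8 px):
    . . . . . . . . . . .
    . . . . . . . . . . .
    . . . . . . . . . . .
    . . . . . . . . . . .
    . . . . . . . . . . .
    . . X X X X . . . . .
    . . . X X X X . . . .
    . . . . . . . . . . .

Answer: "outside"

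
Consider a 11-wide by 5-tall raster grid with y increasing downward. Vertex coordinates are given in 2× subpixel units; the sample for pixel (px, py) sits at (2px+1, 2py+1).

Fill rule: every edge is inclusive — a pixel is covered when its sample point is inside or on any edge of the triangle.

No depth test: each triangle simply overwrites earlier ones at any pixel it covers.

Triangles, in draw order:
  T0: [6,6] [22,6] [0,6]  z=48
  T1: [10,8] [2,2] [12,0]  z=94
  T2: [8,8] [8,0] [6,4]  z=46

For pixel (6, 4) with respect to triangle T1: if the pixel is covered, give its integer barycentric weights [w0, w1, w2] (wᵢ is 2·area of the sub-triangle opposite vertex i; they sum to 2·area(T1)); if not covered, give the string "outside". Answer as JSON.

T0:
  degenerate (2·area = 0) — covers nothing
T1:
  2·area = 76
  edge (10, 8)→(2, 2): d=(-8,-6) inclusive
  edge (2, 2)→(12, 0): d=(10,-2) inclusive
  edge (12, 0)→(10, 8): d=(-2,8) inclusive
    (3,0)@(7, 1): e=[38,0,38] → #  [on edge]
    (4,0)@(9, 1): e=[50,4,22] → #
    (5,0)@(11, 1): e=[62,8,6] → #
    (6,0)@(13, 1): e=[74,12,-10] → ·
    (2,1)@(5, 3): e=[10,16,50] → #
    (6,1)@(13, 3): e=[58,32,-14] → ·
    (2,2)@(5, 5): e=[-6,36,46] → ·
    (3,2)@(7, 5): e=[6,40,30] → #
    (5,2)@(11, 5): e=[30,48,-2] → ·
    (3,3)@(7, 7): e=[-10,60,26] → ·
    (4,3)@(9, 7): e=[2,64,10] → #
    (5,3)@(11, 7): e=[14,68,-6] → ·
  covered (10 px):
    · · · # # # · · · · ·
    · · # # # # · · · · ·
    · · · # # · · · · · ·
    · · · · # · · · · · ·
    · · · · · · · · · · ·
T2:
  2·area = 16  (B↔C swapped to make it positive)
  edge (8, 8)→(6, 4): d=(-2,-4) inclusive
  edge (6, 4)→(8, 0): d=(2,-4) inclusive
  edge (8, 0)→(8, 8): d=(0,8) inclusive
    (3,1)@(7, 3): e=[6,2,8] → #
    (4,1)@(9, 3): e=[14,10,-8] → ·
    (3,2)@(7, 5): e=[2,6,8] → #
    (4,2)@(9, 5): e=[10,14,-8] → ·
    (3,3)@(7, 7): e=[-2,10,8] → ·
  covered (2 px):
    · · · · · · · · · · ·
    · · · # · · · · · · ·
    · · · # · · · · · · ·
    · · · · · · · · · · ·
    · · · · · · · · · · ·

Result: "outside"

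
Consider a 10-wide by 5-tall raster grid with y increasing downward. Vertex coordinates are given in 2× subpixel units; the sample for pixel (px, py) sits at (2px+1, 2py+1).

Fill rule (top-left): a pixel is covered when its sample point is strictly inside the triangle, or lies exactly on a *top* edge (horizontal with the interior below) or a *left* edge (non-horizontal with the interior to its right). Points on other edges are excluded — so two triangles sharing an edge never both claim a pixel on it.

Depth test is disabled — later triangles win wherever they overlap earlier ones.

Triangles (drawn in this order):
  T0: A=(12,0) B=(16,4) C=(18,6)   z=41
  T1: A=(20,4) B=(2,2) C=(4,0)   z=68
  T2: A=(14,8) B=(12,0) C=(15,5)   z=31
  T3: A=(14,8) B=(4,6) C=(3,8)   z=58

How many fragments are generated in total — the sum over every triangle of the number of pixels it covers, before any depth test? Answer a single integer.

T0:
  degenerate (2·area = 0) — covers nothing
T1:
  2·area = 40
  edge (20, 4)→(2, 2): d=(-18,-2) top-left  bias=+0
  edge (2, 2)→(4, 0): d=(2,-2) top-left  bias=+0
  edge (4, 0)→(20, 4): d=(16,4) right/bottom  bias=-1
    (1,0)@(3, 1): e=[20,0,20] → █  [on edge]
    (2,0)@(5, 1): e=[24,4,12] → █
    (3,0)@(7, 1): e=[28,8,4] → █
    (4,0)@(9, 1): e=[32,12,-4] → ·
    (0,1)@(1, 3): e=[-20,0,60] → ·  [on edge]
    (1,1)@(3, 3): e=[-16,4,52] → ·
    (2,1)@(5, 3): e=[-12,8,44] → ·
    (3,1)@(7, 3): e=[-8,12,36] → ·
    (5,1)@(11, 3): e=[0,20,20] → █  [on edge]
    (6,1)@(13, 3): e=[4,24,12] → █
    (7,1)@(15, 3): e=[8,28,4] → █
    (8,1)@(17, 3): e=[12,32,-4] → ·
  covered (6 px):
    · █ █ █ · · · · · ·
    · · · · · █ █ █ · ·
    · · · · · · · · · ·
    · · · · · · · · · ·
    · · · · · · · · · ·
T2:
  2·area = 14
  edge (14, 8)→(12, 0): d=(-2,-8) top-left  bias=+0
  edge (12, 0)→(15, 5): d=(3,5) right/bottom  bias=-1
  edge (15, 5)→(14, 8): d=(-1,3) right/bottom  bias=-1
    (6,1)@(13, 3): e=[2,4,8] → █
    (7,1)@(15, 3): e=[18,-6,2] → ·
    (6,2)@(13, 5): e=[-2,10,6] → ·
    (7,2)@(15, 5): e=[14,0,0] → ·  [on edge]
  covered (1 px):
    · · · · · · · · · ·
    · · · · · · █ · · ·
    · · · · · · · · · ·
    · · · · · · · · · ·
    · · · · · · · · · ·
T3:
  2·area = 22  (B↔C swapped to make it positive)
  edge (14, 8)→(3, 8): d=(-11,0) right/bottom  bias=-1
  edge (3, 8)→(4, 6): d=(1,-2) top-left  bias=+0
  edge (4, 6)→(14, 8): d=(10,2) right/bottom  bias=-1
    (2,3)@(5, 7): e=[11,3,8] → █
    (3,3)@(7, 7): e=[11,7,4] → █
    (4,3)@(9, 7): e=[11,11,0] → ·  [on edge]
    (2,4)@(5, 9): e=[-11,5,28] → ·
    (3,4)@(7, 9): e=[-11,9,24] → ·
    (9,4)@(19, 9): e=[-11,33,0] → ·  [on edge]
  covered (2 px):
    · · · · · · · · · ·
    · · · · · · · · · ·
    · · · · · · · · · ·
    · · █ █ · · · · · ·
    · · · · · · · · · ·

Final: 9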